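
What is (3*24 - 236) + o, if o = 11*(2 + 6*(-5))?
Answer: -472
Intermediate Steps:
o = -308 (o = 11*(2 - 30) = 11*(-28) = -308)
(3*24 - 236) + o = (3*24 - 236) - 308 = (72 - 236) - 308 = -164 - 308 = -472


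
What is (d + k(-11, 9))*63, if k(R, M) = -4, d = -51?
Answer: -3465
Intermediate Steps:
(d + k(-11, 9))*63 = (-51 - 4)*63 = -55*63 = -3465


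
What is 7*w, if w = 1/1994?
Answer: 7/1994 ≈ 0.0035105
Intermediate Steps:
w = 1/1994 ≈ 0.00050150
7*w = 7*(1/1994) = 7/1994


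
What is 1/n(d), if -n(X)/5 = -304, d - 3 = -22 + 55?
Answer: 1/1520 ≈ 0.00065789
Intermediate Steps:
d = 36 (d = 3 + (-22 + 55) = 3 + 33 = 36)
n(X) = 1520 (n(X) = -5*(-304) = 1520)
1/n(d) = 1/1520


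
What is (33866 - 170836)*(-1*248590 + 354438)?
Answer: -14498000560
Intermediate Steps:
(33866 - 170836)*(-1*248590 + 354438) = -136970*(-248590 + 354438) = -136970*105848 = -14498000560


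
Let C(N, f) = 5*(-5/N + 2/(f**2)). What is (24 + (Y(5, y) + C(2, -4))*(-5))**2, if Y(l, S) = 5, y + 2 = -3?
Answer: 218089/64 ≈ 3407.6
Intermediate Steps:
y = -5 (y = -2 - 3 = -5)
C(N, f) = -25/N + 10/f**2 (C(N, f) = 5*(-5/N + 2/f**2) = -25/N + 10/f**2)
(24 + (Y(5, y) + C(2, -4))*(-5))**2 = (24 + (5 + (-25/2 + 10/(-4)**2))*(-5))**2 = (24 + (5 + (-25*1/2 + 10*(1/16)))*(-5))**2 = (24 + (5 + (-25/2 + 5/8))*(-5))**2 = (24 + (5 - 95/8)*(-5))**2 = (24 - 55/8*(-5))**2 = (24 + 275/8)**2 = (467/8)**2 = 218089/64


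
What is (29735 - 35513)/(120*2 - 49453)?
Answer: 5778/49213 ≈ 0.11741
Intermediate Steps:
(29735 - 35513)/(120*2 - 49453) = -5778/(240 - 49453) = -5778/(-49213) = -5778*(-1/49213) = 5778/49213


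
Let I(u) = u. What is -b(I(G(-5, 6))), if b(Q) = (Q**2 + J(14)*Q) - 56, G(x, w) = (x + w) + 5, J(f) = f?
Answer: -64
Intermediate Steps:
G(x, w) = 5 + w + x (G(x, w) = (w + x) + 5 = 5 + w + x)
b(Q) = -56 + Q**2 + 14*Q (b(Q) = (Q**2 + 14*Q) - 56 = -56 + Q**2 + 14*Q)
-b(I(G(-5, 6))) = -(-56 + (5 + 6 - 5)**2 + 14*(5 + 6 - 5)) = -(-56 + 6**2 + 14*6) = -(-56 + 36 + 84) = -1*64 = -64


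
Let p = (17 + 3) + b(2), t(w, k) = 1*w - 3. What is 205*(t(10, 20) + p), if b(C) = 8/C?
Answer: 6355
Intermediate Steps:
t(w, k) = -3 + w (t(w, k) = w - 3 = -3 + w)
p = 24 (p = (17 + 3) + 8/2 = 20 + 8*(½) = 20 + 4 = 24)
205*(t(10, 20) + p) = 205*((-3 + 10) + 24) = 205*(7 + 24) = 205*31 = 6355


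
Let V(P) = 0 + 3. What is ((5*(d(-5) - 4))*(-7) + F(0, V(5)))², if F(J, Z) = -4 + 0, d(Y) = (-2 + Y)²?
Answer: 2493241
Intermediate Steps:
V(P) = 3
F(J, Z) = -4
((5*(d(-5) - 4))*(-7) + F(0, V(5)))² = ((5*((-2 - 5)² - 4))*(-7) - 4)² = ((5*((-7)² - 4))*(-7) - 4)² = ((5*(49 - 4))*(-7) - 4)² = ((5*45)*(-7) - 4)² = (225*(-7) - 4)² = (-1575 - 4)² = (-1579)² = 2493241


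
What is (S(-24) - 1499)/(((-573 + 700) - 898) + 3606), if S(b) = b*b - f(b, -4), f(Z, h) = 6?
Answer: -929/2835 ≈ -0.32769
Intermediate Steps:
S(b) = -6 + b² (S(b) = b*b - 1*6 = b² - 6 = -6 + b²)
(S(-24) - 1499)/(((-573 + 700) - 898) + 3606) = ((-6 + (-24)²) - 1499)/(((-573 + 700) - 898) + 3606) = ((-6 + 576) - 1499)/((127 - 898) + 3606) = (570 - 1499)/(-771 + 3606) = -929/2835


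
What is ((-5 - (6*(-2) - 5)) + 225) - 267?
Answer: -30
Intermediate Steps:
((-5 - (6*(-2) - 5)) + 225) - 267 = ((-5 - (-12 - 5)) + 225) - 267 = ((-5 - 1*(-17)) + 225) - 267 = ((-5 + 17) + 225) - 267 = (12 + 225) - 267 = 237 - 267 = -30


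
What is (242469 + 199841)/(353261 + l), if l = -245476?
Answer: 88462/21557 ≈ 4.1036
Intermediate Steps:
(242469 + 199841)/(353261 + l) = (242469 + 199841)/(353261 - 245476) = 442310/107785 = 442310*(1/107785) = 88462/21557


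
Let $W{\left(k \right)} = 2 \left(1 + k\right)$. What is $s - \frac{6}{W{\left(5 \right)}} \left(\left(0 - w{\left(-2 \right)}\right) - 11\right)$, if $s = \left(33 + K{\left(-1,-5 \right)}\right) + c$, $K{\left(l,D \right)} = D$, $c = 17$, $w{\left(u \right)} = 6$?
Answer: $\frac{765}{2} \approx 382.5$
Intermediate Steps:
$W{\left(k \right)} = 2 + 2 k$
$s = 45$ ($s = \left(33 - 5\right) + 17 = 28 + 17 = 45$)
$s - \frac{6}{W{\left(5 \right)}} \left(\left(0 - w{\left(-2 \right)}\right) - 11\right) = 45 - \frac{6}{2 + 2 \cdot 5} \left(\left(0 - 6\right) - 11\right) = 45 - \frac{6}{2 + 10} \left(\left(0 - 6\right) - 11\right) = 45 - \frac{6}{12} \left(-6 - 11\right) = 45 \left(-6\right) \frac{1}{12} \left(-17\right) = 45 \left(\left(- \frac{1}{2}\right) \left(-17\right)\right) = 45 \cdot \frac{17}{2} = \frac{765}{2}$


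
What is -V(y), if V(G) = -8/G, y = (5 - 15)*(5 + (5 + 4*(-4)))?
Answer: 2/15 ≈ 0.13333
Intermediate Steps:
y = 60 (y = -10*(5 + (5 - 16)) = -10*(5 - 11) = -10*(-6) = 60)
-V(y) = -(-8)/60 = -1*(-2/15) = 2/15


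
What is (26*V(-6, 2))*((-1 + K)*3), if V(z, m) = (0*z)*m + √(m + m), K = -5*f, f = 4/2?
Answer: -1716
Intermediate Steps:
f = 2 (f = 4*(½) = 2)
K = -10 (K = -5*2 = -10)
V(z, m) = √2*√m (V(z, m) = 0*m + √(2*m) = 0 + √2*√m = √2*√m)
(26*V(-6, 2))*((-1 + K)*3) = (26*(√2*√2))*((-1 - 10)*3) = (26*2)*(-11*3) = 52*(-33) = -1716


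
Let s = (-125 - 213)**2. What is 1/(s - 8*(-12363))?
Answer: 1/213148 ≈ 4.6916e-6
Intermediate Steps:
s = 114244 (s = (-338)**2 = 114244)
1/(s - 8*(-12363)) = 1/(114244 - 8*(-12363)) = 1/(114244 + 98904) = 1/213148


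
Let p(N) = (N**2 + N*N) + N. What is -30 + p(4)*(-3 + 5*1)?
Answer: 42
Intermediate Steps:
p(N) = N + 2*N**2 (p(N) = (N**2 + N**2) + N = 2*N**2 + N = N + 2*N**2)
-30 + p(4)*(-3 + 5*1) = -30 + (4*(1 + 2*4))*(-3 + 5*1) = -30 + (4*(1 + 8))*(-3 + 5) = -30 + (4*9)*2 = -30 + 36*2 = -30 + 72 = 42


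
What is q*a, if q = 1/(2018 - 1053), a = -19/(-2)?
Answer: 19/1930 ≈ 0.0098446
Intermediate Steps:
a = 19/2 (a = -19*(-½) = 19/2 ≈ 9.5000)
q = 1/965 ≈ 0.0010363
q*a = (1/965)*(19/2) = 19/1930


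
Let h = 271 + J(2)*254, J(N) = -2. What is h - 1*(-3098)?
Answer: 2861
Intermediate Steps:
h = -237 (h = 271 - 2*254 = 271 - 508 = -237)
h - 1*(-3098) = -237 - 1*(-3098) = -237 + 3098 = 2861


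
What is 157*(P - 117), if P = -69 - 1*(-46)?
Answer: -21980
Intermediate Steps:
P = -23 (P = -69 + 46 = -23)
157*(P - 117) = 157*(-23 - 117) = 157*(-140) = -21980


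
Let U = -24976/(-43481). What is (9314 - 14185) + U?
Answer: -211770975/43481 ≈ -4870.4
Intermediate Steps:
U = 24976/43481 (U = -24976*(-1/43481) = 24976/43481 ≈ 0.57441)
(9314 - 14185) + U = (9314 - 14185) + 24976/43481 = -4871 + 24976/43481 = -211770975/43481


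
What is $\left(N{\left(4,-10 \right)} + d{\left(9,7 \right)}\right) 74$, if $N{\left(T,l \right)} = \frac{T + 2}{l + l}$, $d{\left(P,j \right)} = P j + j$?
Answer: $\frac{25789}{5} \approx 5157.8$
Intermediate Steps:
$d{\left(P,j \right)} = j + P j$
$N{\left(T,l \right)} = \frac{2 + T}{2 l}$
$\left(N{\left(4,-10 \right)} + d{\left(9,7 \right)}\right) 74 = \left(\frac{2 + 4}{2 \left(-10\right)} + 7 \left(1 + 9\right)\right) 74 = \left(\frac{1}{2} \left(- \frac{1}{10}\right) 6 + 7 \cdot 10\right) 74 = \left(- \frac{3}{10} + 70\right) 74 = \frac{697}{10} \cdot 74 = \frac{25789}{5}$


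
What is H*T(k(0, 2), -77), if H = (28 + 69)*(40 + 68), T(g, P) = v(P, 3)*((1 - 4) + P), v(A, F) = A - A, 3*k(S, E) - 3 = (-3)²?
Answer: 0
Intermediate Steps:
k(S, E) = 4 (k(S, E) = 1 + (⅓)*(-3)² = 1 + (⅓)*9 = 1 + 3 = 4)
v(A, F) = 0
T(g, P) = 0 (T(g, P) = 0*((1 - 4) + P) = 0*(-3 + P) = 0)
H = 10476 (H = 97*108 = 10476)
H*T(k(0, 2), -77) = 10476*0 = 0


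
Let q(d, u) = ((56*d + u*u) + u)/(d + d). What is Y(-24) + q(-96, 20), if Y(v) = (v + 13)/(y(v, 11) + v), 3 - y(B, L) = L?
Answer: 837/32 ≈ 26.156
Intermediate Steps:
y(B, L) = 3 - L
q(d, u) = (u + u² + 56*d)/(2*d) (q(d, u) = ((56*d + u²) + u)/((2*d)) = ((u² + 56*d) + u)*(1/(2*d)) = (u + u² + 56*d)*(1/(2*d)) = (u + u² + 56*d)/(2*d))
Y(v) = (13 + v)/(-8 + v) (Y(v) = (v + 13)/((3 - 1*11) + v) = (13 + v)/((3 - 11) + v) = (13 + v)/(-8 + v))
Y(-24) + q(-96, 20) = (13 - 24)/(-8 - 24) + (½)*(20 + 20² + 56*(-96))/(-96) = -11/(-32) + (½)*(-1/96)*(20 + 400 - 5376) = -1/32*(-11) + (½)*(-1/96)*(-4956) = 11/32 + 413/16 = 837/32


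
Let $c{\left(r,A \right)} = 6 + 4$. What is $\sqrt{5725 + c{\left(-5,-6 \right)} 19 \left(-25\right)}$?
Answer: $5 \sqrt{39} \approx 31.225$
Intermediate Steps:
$c{\left(r,A \right)} = 10$
$\sqrt{5725 + c{\left(-5,-6 \right)} 19 \left(-25\right)} = \sqrt{5725 + 10 \cdot 19 \left(-25\right)} = \sqrt{5725 + 190 \left(-25\right)} = \sqrt{5725 - 4750} = \sqrt{975} = 5 \sqrt{39}$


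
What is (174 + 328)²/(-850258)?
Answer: -126002/425129 ≈ -0.29639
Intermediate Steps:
(174 + 328)²/(-850258) = 502²*(-1/850258) = 252004*(-1/850258) = -126002/425129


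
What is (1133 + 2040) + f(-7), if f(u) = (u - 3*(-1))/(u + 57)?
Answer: 79323/25 ≈ 3172.9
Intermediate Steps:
f(u) = (3 + u)/(57 + u) (f(u) = (u + 3)/(57 + u) = (3 + u)/(57 + u))
(1133 + 2040) + f(-7) = (1133 + 2040) + (3 - 7)/(57 - 7) = 3173 - 4/50 = 3173 + (1/50)*(-4) = 3173 - 2/25 = 79323/25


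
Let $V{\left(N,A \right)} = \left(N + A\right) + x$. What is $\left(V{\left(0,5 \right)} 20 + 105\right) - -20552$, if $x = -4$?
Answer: $20677$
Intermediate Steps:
$V{\left(N,A \right)} = -4 + A + N$ ($V{\left(N,A \right)} = \left(N + A\right) - 4 = \left(A + N\right) - 4 = -4 + A + N$)
$\left(V{\left(0,5 \right)} 20 + 105\right) - -20552 = \left(\left(-4 + 5 + 0\right) 20 + 105\right) - -20552 = \left(1 \cdot 20 + 105\right) + 20552 = \left(20 + 105\right) + 20552 = 125 + 20552 = 20677$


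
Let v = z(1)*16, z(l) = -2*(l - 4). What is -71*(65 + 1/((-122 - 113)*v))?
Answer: -104114329/22560 ≈ -4615.0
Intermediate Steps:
z(l) = 8 - 2*l (z(l) = -2*(-4 + l) = 8 - 2*l)
v = 96 (v = (8 - 2*1)*16 = (8 - 2)*16 = 6*16 = 96)
-71*(65 + 1/((-122 - 113)*v)) = -71*(65 + 1/(-122 - 113*96)) = -71*(65 + (1/96)/(-235)) = -71*(65 - 1/235*1/96) = -71*(65 - 1/22560) = -71*1466399/22560 = -104114329/22560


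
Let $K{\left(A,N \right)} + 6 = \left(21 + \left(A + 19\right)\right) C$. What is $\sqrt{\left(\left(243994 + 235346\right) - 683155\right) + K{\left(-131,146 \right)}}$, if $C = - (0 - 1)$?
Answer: $2 i \sqrt{50978} \approx 451.57 i$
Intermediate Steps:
$C = 1$ ($C = - (0 - 1) = \left(-1\right) \left(-1\right) = 1$)
$K{\left(A,N \right)} = 34 + A$ ($K{\left(A,N \right)} = -6 + \left(21 + \left(A + 19\right)\right) 1 = -6 + \left(21 + \left(19 + A\right)\right) 1 = -6 + \left(40 + A\right) 1 = -6 + \left(40 + A\right) = 34 + A$)
$\sqrt{\left(\left(243994 + 235346\right) - 683155\right) + K{\left(-131,146 \right)}} = \sqrt{\left(\left(243994 + 235346\right) - 683155\right) + \left(34 - 131\right)} = \sqrt{\left(479340 - 683155\right) - 97} = \sqrt{-203815 - 97} = \sqrt{-203912} = 2 i \sqrt{50978}$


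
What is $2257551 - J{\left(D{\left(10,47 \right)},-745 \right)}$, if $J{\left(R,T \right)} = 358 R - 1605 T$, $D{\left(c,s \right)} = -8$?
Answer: $1064690$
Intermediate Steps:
$J{\left(R,T \right)} = - 1605 T + 358 R$
$2257551 - J{\left(D{\left(10,47 \right)},-745 \right)} = 2257551 - \left(\left(-1605\right) \left(-745\right) + 358 \left(-8\right)\right) = 2257551 - \left(1195725 - 2864\right) = 2257551 - 1192861 = 1064690$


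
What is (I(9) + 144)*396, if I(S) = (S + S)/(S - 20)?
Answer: 56376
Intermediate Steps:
I(S) = 2*S/(-20 + S) (I(S) = (2*S)/(-20 + S) = 2*S/(-20 + S))
(I(9) + 144)*396 = (2*9/(-20 + 9) + 144)*396 = (2*9/(-11) + 144)*396 = (2*9*(-1/11) + 144)*396 = (-18/11 + 144)*396 = (1566/11)*396 = 56376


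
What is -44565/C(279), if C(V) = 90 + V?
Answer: -14855/123 ≈ -120.77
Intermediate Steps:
-44565/C(279) = -44565/(90 + 279) = -44565/369 = -44565*1/369 = -14855/123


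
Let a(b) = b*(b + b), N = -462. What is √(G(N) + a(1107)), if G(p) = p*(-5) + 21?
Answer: 3*√272581 ≈ 1566.3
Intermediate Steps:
a(b) = 2*b² (a(b) = b*(2*b) = 2*b²)
G(p) = 21 - 5*p (G(p) = -5*p + 21 = 21 - 5*p)
√(G(N) + a(1107)) = √((21 - 5*(-462)) + 2*1107²) = √((21 + 2310) + 2*1225449) = √(2331 + 2450898) = √2453229 = 3*√272581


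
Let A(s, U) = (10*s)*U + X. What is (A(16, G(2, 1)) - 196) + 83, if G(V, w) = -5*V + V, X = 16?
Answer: -1377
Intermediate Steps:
G(V, w) = -4*V
A(s, U) = 16 + 10*U*s (A(s, U) = (10*s)*U + 16 = 10*U*s + 16 = 16 + 10*U*s)
(A(16, G(2, 1)) - 196) + 83 = ((16 + 10*(-4*2)*16) - 196) + 83 = ((16 + 10*(-8)*16) - 196) + 83 = ((16 - 1280) - 196) + 83 = (-1264 - 196) + 83 = -1460 + 83 = -1377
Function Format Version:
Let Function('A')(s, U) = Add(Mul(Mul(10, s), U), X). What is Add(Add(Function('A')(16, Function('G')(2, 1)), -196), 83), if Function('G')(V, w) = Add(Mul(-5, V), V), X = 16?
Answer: -1377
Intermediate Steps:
Function('G')(V, w) = Mul(-4, V)
Function('A')(s, U) = Add(16, Mul(10, U, s)) (Function('A')(s, U) = Add(Mul(Mul(10, s), U), 16) = Add(Mul(10, U, s), 16) = Add(16, Mul(10, U, s)))
Add(Add(Function('A')(16, Function('G')(2, 1)), -196), 83) = Add(Add(Add(16, Mul(10, Mul(-4, 2), 16)), -196), 83) = Add(Add(Add(16, Mul(10, -8, 16)), -196), 83) = Add(Add(Add(16, -1280), -196), 83) = Add(Add(-1264, -196), 83) = Add(-1460, 83) = -1377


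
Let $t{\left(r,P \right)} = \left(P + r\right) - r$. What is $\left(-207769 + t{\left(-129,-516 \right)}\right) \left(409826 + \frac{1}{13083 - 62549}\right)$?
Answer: $- \frac{4222447855400775}{49466} \approx -8.5361 \cdot 10^{10}$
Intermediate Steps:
$t{\left(r,P \right)} = P$
$\left(-207769 + t{\left(-129,-516 \right)}\right) \left(409826 + \frac{1}{13083 - 62549}\right) = \left(-207769 - 516\right) \left(409826 + \frac{1}{13083 - 62549}\right) = - 208285 \left(409826 + \frac{1}{-49466}\right) = - 208285 \left(409826 - \frac{1}{49466}\right) = \left(-208285\right) \frac{20272452915}{49466} = - \frac{4222447855400775}{49466}$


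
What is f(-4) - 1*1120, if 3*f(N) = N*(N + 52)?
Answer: -1184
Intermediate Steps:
f(N) = N*(52 + N)/3 (f(N) = (N*(N + 52))/3 = (N*(52 + N))/3 = N*(52 + N)/3)
f(-4) - 1*1120 = (⅓)*(-4)*(52 - 4) - 1*1120 = (⅓)*(-4)*48 - 1120 = -64 - 1120 = -1184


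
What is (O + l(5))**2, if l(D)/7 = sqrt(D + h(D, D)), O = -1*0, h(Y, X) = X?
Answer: 490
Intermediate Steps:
O = 0
l(D) = 7*sqrt(2)*sqrt(D) (l(D) = 7*sqrt(D + D) = 7*sqrt(2*D) = 7*(sqrt(2)*sqrt(D)) = 7*sqrt(2)*sqrt(D))
(O + l(5))**2 = (0 + 7*sqrt(2)*sqrt(5))**2 = (0 + 7*sqrt(10))**2 = (7*sqrt(10))**2 = 490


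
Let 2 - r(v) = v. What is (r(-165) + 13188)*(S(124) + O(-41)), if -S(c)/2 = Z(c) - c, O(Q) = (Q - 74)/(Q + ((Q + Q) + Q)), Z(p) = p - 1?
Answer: 5916265/164 ≈ 36075.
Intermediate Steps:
Z(p) = -1 + p
r(v) = 2 - v
O(Q) = (-74 + Q)/(4*Q) (O(Q) = (-74 + Q)/(Q + (2*Q + Q)) = (-74 + Q)/(Q + 3*Q) = (-74 + Q)/((4*Q)) = (-74 + Q)*(1/(4*Q)) = (-74 + Q)/(4*Q))
S(c) = 2 (S(c) = -2*((-1 + c) - c) = -2*(-1) = 2)
(r(-165) + 13188)*(S(124) + O(-41)) = ((2 - 1*(-165)) + 13188)*(2 + (¼)*(-74 - 41)/(-41)) = ((2 + 165) + 13188)*(2 + (¼)*(-1/41)*(-115)) = (167 + 13188)*(2 + 115/164) = 13355*(443/164) = 5916265/164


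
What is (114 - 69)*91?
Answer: 4095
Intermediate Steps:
(114 - 69)*91 = 45*91 = 4095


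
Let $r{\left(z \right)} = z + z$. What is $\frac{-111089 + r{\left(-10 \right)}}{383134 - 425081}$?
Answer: $\frac{111109}{41947} \approx 2.6488$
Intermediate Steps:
$r{\left(z \right)} = 2 z$
$\frac{-111089 + r{\left(-10 \right)}}{383134 - 425081} = \frac{-111089 + 2 \left(-10\right)}{383134 - 425081} = \frac{-111089 - 20}{-41947} = \left(-111109\right) \left(- \frac{1}{41947}\right) = \frac{111109}{41947}$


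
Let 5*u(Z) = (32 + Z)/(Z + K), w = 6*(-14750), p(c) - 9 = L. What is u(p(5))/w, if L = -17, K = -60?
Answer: 1/1253750 ≈ 7.9761e-7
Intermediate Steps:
p(c) = -8 (p(c) = 9 - 17 = -8)
w = -88500
u(Z) = (32 + Z)/(5*(-60 + Z)) (u(Z) = ((32 + Z)/(Z - 60))/5 = ((32 + Z)/(-60 + Z))/5 = (32 + Z)/(5*(-60 + Z)))
u(p(5))/w = ((32 - 8)/(5*(-60 - 8)))/(-88500) = ((⅕)*24/(-68))*(-1/88500) = ((⅕)*(-1/68)*24)*(-1/88500) = -6/85*(-1/88500) = 1/1253750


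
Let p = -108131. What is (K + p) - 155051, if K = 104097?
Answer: -159085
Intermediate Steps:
(K + p) - 155051 = (104097 - 108131) - 155051 = -4034 - 155051 = -159085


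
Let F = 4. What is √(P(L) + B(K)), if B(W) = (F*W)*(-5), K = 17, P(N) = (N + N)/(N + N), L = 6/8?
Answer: I*√339 ≈ 18.412*I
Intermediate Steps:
L = ¾ (L = 6*(⅛) = ¾ ≈ 0.75000)
P(N) = 1 (P(N) = (2*N)/((2*N)) = (2*N)*(1/(2*N)) = 1)
B(W) = -20*W (B(W) = (4*W)*(-5) = -20*W)
√(P(L) + B(K)) = √(1 - 20*17) = √(1 - 340) = √(-339) = I*√339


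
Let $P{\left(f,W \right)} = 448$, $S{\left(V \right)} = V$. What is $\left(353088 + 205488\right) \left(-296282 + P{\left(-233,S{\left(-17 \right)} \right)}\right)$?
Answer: $-165245772384$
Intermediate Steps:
$\left(353088 + 205488\right) \left(-296282 + P{\left(-233,S{\left(-17 \right)} \right)}\right) = \left(353088 + 205488\right) \left(-296282 + 448\right) = 558576 \left(-295834\right) = -165245772384$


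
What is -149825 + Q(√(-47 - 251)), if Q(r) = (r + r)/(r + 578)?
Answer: (-149823*√298 + 86598850*I)/(√298 - 578*I) ≈ -1.4983e+5 + 0.059681*I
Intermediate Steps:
Q(r) = 2*r/(578 + r) (Q(r) = (2*r)/(578 + r) = 2*r/(578 + r))
-149825 + Q(√(-47 - 251)) = -149825 + 2*√(-47 - 251)/(578 + √(-47 - 251)) = -149825 + 2*√(-298)/(578 + √(-298)) = -149825 + 2*(I*√298)/(578 + I*√298) = -149825 + 2*I*√298/(578 + I*√298)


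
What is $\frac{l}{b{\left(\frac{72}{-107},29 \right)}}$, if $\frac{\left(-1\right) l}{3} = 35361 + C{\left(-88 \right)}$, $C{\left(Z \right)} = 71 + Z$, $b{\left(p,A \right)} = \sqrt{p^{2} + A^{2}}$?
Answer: $- \frac{11345424 \sqrt{9633793}}{9633793} \approx -3655.3$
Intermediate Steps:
$b{\left(p,A \right)} = \sqrt{A^{2} + p^{2}}$
$l = -106032$ ($l = - 3 \left(35361 + \left(71 - 88\right)\right) = - 3 \left(35361 - 17\right) = \left(-3\right) 35344 = -106032$)
$\frac{l}{b{\left(\frac{72}{-107},29 \right)}} = - \frac{106032}{\sqrt{29^{2} + \left(\frac{72}{-107}\right)^{2}}} = - \frac{106032}{\sqrt{841 + \left(72 \left(- \frac{1}{107}\right)\right)^{2}}} = - \frac{106032}{\sqrt{841 + \left(- \frac{72}{107}\right)^{2}}} = - \frac{106032}{\sqrt{841 + \frac{5184}{11449}}} = - \frac{106032}{\sqrt{\frac{9633793}{11449}}} = - \frac{106032}{\frac{1}{107} \sqrt{9633793}} = - 106032 \frac{107 \sqrt{9633793}}{9633793} = - \frac{11345424 \sqrt{9633793}}{9633793}$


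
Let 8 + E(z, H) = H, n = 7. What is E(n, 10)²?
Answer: 4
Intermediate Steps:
E(z, H) = -8 + H
E(n, 10)² = (-8 + 10)² = 2² = 4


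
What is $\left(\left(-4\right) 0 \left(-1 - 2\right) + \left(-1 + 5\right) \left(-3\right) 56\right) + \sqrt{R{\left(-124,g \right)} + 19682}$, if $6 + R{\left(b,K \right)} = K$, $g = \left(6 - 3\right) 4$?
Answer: $-672 + 2 \sqrt{4922} \approx -531.69$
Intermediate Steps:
$g = 12$ ($g = 3 \cdot 4 = 12$)
$R{\left(b,K \right)} = -6 + K$
$\left(\left(-4\right) 0 \left(-1 - 2\right) + \left(-1 + 5\right) \left(-3\right) 56\right) + \sqrt{R{\left(-124,g \right)} + 19682} = \left(\left(-4\right) 0 \left(-1 - 2\right) + \left(-1 + 5\right) \left(-3\right) 56\right) + \sqrt{\left(-6 + 12\right) + 19682} = \left(0 \left(-3\right) + 4 \left(-3\right) 56\right) + \sqrt{6 + 19682} = \left(0 - 672\right) + \sqrt{19688} = \left(0 - 672\right) + 2 \sqrt{4922} = -672 + 2 \sqrt{4922}$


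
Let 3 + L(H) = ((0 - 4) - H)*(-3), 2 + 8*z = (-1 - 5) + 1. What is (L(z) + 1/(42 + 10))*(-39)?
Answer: -1995/8 ≈ -249.38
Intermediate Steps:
z = -7/8 (z = -1/4 + ((-1 - 5) + 1)/8 = -1/4 + (-6 + 1)/8 = -1/4 + (1/8)*(-5) = -1/4 - 5/8 = -7/8 ≈ -0.87500)
L(H) = 9 + 3*H (L(H) = -3 + ((0 - 4) - H)*(-3) = -3 + (-4 - H)*(-3) = -3 + (12 + 3*H) = 9 + 3*H)
(L(z) + 1/(42 + 10))*(-39) = ((9 + 3*(-7/8)) + 1/(42 + 10))*(-39) = ((9 - 21/8) + 1/52)*(-39) = (51/8 + 1/52)*(-39) = (665/104)*(-39) = -1995/8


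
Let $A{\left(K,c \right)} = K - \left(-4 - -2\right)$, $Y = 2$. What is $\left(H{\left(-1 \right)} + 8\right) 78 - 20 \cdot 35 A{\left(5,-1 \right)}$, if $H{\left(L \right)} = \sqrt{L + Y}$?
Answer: $-4198$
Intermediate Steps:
$H{\left(L \right)} = \sqrt{2 + L}$ ($H{\left(L \right)} = \sqrt{L + 2} = \sqrt{2 + L}$)
$A{\left(K,c \right)} = 2 + K$ ($A{\left(K,c \right)} = K - \left(-4 + 2\right) = K - -2 = K + 2 = 2 + K$)
$\left(H{\left(-1 \right)} + 8\right) 78 - 20 \cdot 35 A{\left(5,-1 \right)} = \left(\sqrt{2 - 1} + 8\right) 78 - 20 \cdot 35 \left(2 + 5\right) = \left(\sqrt{1} + 8\right) 78 - 700 \cdot 7 = \left(1 + 8\right) 78 - 4900 = 9 \cdot 78 - 4900 = 702 - 4900 = -4198$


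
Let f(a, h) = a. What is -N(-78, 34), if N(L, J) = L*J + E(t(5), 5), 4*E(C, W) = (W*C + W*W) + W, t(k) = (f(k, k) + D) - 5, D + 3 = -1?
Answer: 5299/2 ≈ 2649.5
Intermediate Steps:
D = -4 (D = -3 - 1 = -4)
t(k) = -9 + k (t(k) = (k - 4) - 5 = (-4 + k) - 5 = -9 + k)
E(C, W) = W/4 + W²/4 + C*W/4 (E(C, W) = ((W*C + W*W) + W)/4 = ((C*W + W²) + W)/4 = ((W² + C*W) + W)/4 = (W + W² + C*W)/4 = W/4 + W²/4 + C*W/4)
N(L, J) = 5/2 + J*L (N(L, J) = L*J + (¼)*5*(1 + (-9 + 5) + 5) = J*L + (¼)*5*(1 - 4 + 5) = J*L + (¼)*5*2 = J*L + 5/2 = 5/2 + J*L)
-N(-78, 34) = -(5/2 + 34*(-78)) = -(5/2 - 2652) = -1*(-5299/2) = 5299/2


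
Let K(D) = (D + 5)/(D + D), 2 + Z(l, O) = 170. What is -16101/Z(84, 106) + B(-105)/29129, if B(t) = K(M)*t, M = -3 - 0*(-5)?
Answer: -156333383/1631224 ≈ -95.838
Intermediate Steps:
Z(l, O) = 168 (Z(l, O) = -2 + 170 = 168)
M = -3 (M = -3 - 1*0 = -3 + 0 = -3)
K(D) = (5 + D)/(2*D) (K(D) = (5 + D)/((2*D)) = (5 + D)*(1/(2*D)) = (5 + D)/(2*D))
B(t) = -t/3 (B(t) = ((1/2)*(5 - 3)/(-3))*t = ((1/2)*(-1/3)*2)*t = -t/3)
-16101/Z(84, 106) + B(-105)/29129 = -16101/168 - 1/3*(-105)/29129 = -16101*1/168 + 35*(1/29129) = -5367/56 + 35/29129 = -156333383/1631224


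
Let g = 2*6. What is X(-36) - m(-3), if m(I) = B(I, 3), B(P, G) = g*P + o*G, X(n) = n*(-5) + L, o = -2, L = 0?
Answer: 222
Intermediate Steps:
g = 12
X(n) = -5*n (X(n) = n*(-5) + 0 = -5*n + 0 = -5*n)
B(P, G) = -2*G + 12*P (B(P, G) = 12*P - 2*G = -2*G + 12*P)
m(I) = -6 + 12*I (m(I) = -2*3 + 12*I = -6 + 12*I)
X(-36) - m(-3) = -5*(-36) - (-6 + 12*(-3)) = 180 - (-6 - 36) = 180 - 1*(-42) = 180 + 42 = 222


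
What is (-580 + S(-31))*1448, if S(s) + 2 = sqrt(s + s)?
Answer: -842736 + 1448*I*sqrt(62) ≈ -8.4274e+5 + 11402.0*I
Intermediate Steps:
S(s) = -2 + sqrt(2)*sqrt(s) (S(s) = -2 + sqrt(s + s) = -2 + sqrt(2*s) = -2 + sqrt(2)*sqrt(s))
(-580 + S(-31))*1448 = (-580 + (-2 + sqrt(2)*sqrt(-31)))*1448 = (-580 + (-2 + sqrt(2)*(I*sqrt(31))))*1448 = (-580 + (-2 + I*sqrt(62)))*1448 = (-582 + I*sqrt(62))*1448 = -842736 + 1448*I*sqrt(62)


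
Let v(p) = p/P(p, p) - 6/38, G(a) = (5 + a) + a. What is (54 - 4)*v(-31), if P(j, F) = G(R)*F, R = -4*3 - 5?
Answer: -5300/551 ≈ -9.6189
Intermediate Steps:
R = -17 (R = -12 - 5 = -17)
G(a) = 5 + 2*a
P(j, F) = -29*F (P(j, F) = (5 + 2*(-17))*F = (5 - 34)*F = -29*F)
v(p) = -106/551 (v(p) = p/((-29*p)) - 6/38 = p*(-1/(29*p)) - 6*1/38 = -1/29 - 3/19 = -106/551)
(54 - 4)*v(-31) = (54 - 4)*(-106/551) = 50*(-106/551) = -5300/551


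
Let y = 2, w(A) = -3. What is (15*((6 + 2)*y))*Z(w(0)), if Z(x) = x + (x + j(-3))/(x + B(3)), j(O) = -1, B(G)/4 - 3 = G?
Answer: -5360/7 ≈ -765.71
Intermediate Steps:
B(G) = 12 + 4*G
Z(x) = x + (-1 + x)/(24 + x) (Z(x) = x + (x - 1)/(x + (12 + 4*3)) = x + (-1 + x)/(x + (12 + 12)) = x + (-1 + x)/(x + 24) = x + (-1 + x)/(24 + x))
(15*((6 + 2)*y))*Z(w(0)) = (15*((6 + 2)*2))*((-1 + (-3)² + 25*(-3))/(24 - 3)) = (15*(8*2))*((-1 + 9 - 75)/21) = (15*16)*((1/21)*(-67)) = 240*(-67/21) = -5360/7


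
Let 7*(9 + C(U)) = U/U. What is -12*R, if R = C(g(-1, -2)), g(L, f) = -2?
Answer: 744/7 ≈ 106.29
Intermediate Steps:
C(U) = -62/7 (C(U) = -9 + (U/U)/7 = -9 + (1/7)*1 = -9 + 1/7 = -62/7)
R = -62/7 ≈ -8.8571
-12*R = -12*(-62/7) = 744/7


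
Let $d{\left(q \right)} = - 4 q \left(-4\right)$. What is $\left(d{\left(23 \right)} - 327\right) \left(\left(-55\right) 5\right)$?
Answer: $-11275$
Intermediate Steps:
$d{\left(q \right)} = 16 q$
$\left(d{\left(23 \right)} - 327\right) \left(\left(-55\right) 5\right) = \left(16 \cdot 23 - 327\right) \left(\left(-55\right) 5\right) = \left(368 - 327\right) \left(-275\right) = 41 \left(-275\right) = -11275$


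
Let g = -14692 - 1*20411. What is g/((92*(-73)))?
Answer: 35103/6716 ≈ 5.2268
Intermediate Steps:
g = -35103 (g = -14692 - 20411 = -35103)
g/((92*(-73))) = -35103/(92*(-73)) = -35103/(-6716) = -35103*(-1/6716) = 35103/6716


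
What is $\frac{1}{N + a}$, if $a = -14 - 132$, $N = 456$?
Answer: $\frac{1}{310} \approx 0.0032258$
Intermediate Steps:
$a = -146$ ($a = -14 - 132 = -146$)
$\frac{1}{N + a} = \frac{1}{456 - 146} = \frac{1}{310}$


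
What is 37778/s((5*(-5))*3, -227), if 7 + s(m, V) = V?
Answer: -1453/9 ≈ -161.44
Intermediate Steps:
s(m, V) = -7 + V
37778/s((5*(-5))*3, -227) = 37778/(-7 - 227) = 37778/(-234) = 37778*(-1/234) = -1453/9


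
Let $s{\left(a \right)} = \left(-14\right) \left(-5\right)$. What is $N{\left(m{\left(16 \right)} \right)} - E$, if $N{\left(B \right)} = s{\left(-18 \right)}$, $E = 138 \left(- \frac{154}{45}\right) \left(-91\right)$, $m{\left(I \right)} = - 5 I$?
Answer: $- \frac{643594}{15} \approx -42906.0$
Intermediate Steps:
$s{\left(a \right)} = 70$
$E = \frac{644644}{15}$ ($E = 138 \left(\left(-154\right) \frac{1}{45}\right) \left(-91\right) = 138 \left(- \frac{154}{45}\right) \left(-91\right) = \left(- \frac{7084}{15}\right) \left(-91\right) = \frac{644644}{15} \approx 42976.0$)
$N{\left(B \right)} = 70$
$N{\left(m{\left(16 \right)} \right)} - E = 70 - \frac{644644}{15} = - \frac{643594}{15}$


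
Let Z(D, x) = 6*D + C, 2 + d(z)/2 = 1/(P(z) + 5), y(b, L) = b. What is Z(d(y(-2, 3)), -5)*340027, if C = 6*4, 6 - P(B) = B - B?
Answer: 4080324/11 ≈ 3.7094e+5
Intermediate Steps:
P(B) = 6 (P(B) = 6 - (B - B) = 6 - 1*0 = 6 + 0 = 6)
C = 24
d(z) = -42/11 (d(z) = -4 + 2/(6 + 5) = -4 + 2/11 = -42/11)
Z(D, x) = 24 + 6*D (Z(D, x) = 6*D + 24 = 24 + 6*D)
Z(d(y(-2, 3)), -5)*340027 = (24 + 6*(-42/11))*340027 = (24 - 252/11)*340027 = (12/11)*340027 = 4080324/11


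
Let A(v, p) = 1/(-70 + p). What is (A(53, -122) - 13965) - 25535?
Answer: -7584001/192 ≈ -39500.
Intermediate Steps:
(A(53, -122) - 13965) - 25535 = (1/(-70 - 122) - 13965) - 25535 = (1/(-192) - 13965) - 25535 = (-1/192 - 13965) - 25535 = -2681281/192 - 25535 = -7584001/192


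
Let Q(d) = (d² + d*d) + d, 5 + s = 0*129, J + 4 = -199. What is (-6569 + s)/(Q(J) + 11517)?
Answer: -3287/46866 ≈ -0.070136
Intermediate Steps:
J = -203 (J = -4 - 199 = -203)
s = -5 (s = -5 + 0*129 = -5 + 0 = -5)
Q(d) = d + 2*d² (Q(d) = (d² + d²) + d = 2*d² + d = d + 2*d²)
(-6569 + s)/(Q(J) + 11517) = (-6569 - 5)/(-203*(1 + 2*(-203)) + 11517) = -6574/(-203*(1 - 406) + 11517) = -6574/(-203*(-405) + 11517) = -6574/(82215 + 11517) = -6574/93732 = -6574*1/93732 = -3287/46866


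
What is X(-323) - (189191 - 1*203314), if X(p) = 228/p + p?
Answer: 234588/17 ≈ 13799.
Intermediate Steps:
X(p) = p + 228/p
X(-323) - (189191 - 1*203314) = (-323 + 228/(-323)) - (189191 - 1*203314) = (-323 + 228*(-1/323)) - (189191 - 203314) = (-323 - 12/17) - 1*(-14123) = -5503/17 + 14123 = 234588/17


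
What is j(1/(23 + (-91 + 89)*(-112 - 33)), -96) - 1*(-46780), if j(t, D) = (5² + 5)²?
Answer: 47680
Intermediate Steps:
j(t, D) = 900 (j(t, D) = (25 + 5)² = 30² = 900)
j(1/(23 + (-91 + 89)*(-112 - 33)), -96) - 1*(-46780) = 900 - 1*(-46780) = 900 + 46780 = 47680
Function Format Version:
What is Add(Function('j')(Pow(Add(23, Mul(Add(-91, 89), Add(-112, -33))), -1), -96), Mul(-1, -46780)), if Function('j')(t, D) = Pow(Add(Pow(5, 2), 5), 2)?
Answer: 47680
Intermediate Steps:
Function('j')(t, D) = 900 (Function('j')(t, D) = Pow(Add(25, 5), 2) = Pow(30, 2) = 900)
Add(Function('j')(Pow(Add(23, Mul(Add(-91, 89), Add(-112, -33))), -1), -96), Mul(-1, -46780)) = Add(900, Mul(-1, -46780)) = Add(900, 46780) = 47680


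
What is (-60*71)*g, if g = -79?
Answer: 336540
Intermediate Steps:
(-60*71)*g = -60*71*(-79) = -4260*(-79) = 336540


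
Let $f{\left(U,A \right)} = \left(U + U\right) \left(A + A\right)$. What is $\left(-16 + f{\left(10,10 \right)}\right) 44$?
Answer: $16896$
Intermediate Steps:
$f{\left(U,A \right)} = 4 A U$ ($f{\left(U,A \right)} = 2 U 2 A = 4 A U$)
$\left(-16 + f{\left(10,10 \right)}\right) 44 = \left(-16 + 4 \cdot 10 \cdot 10\right) 44 = \left(-16 + 400\right) 44 = 384 \cdot 44 = 16896$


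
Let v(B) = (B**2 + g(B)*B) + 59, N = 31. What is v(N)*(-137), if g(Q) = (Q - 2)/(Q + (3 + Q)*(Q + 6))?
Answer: -180248023/1289 ≈ -1.3984e+5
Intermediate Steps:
g(Q) = (-2 + Q)/(Q + (3 + Q)*(6 + Q))
v(B) = 59 + B**2 + B*(-2 + B)/(18 + B**2 + 10*B) (v(B) = (B**2 + ((-2 + B)/(18 + B**2 + 10*B))*B) + 59 = (B**2 + B*(-2 + B)/(18 + B**2 + 10*B)) + 59 = 59 + B**2 + B*(-2 + B)/(18 + B**2 + 10*B))
v(N)*(-137) = ((31*(-2 + 31) + (59 + 31**2)*(18 + 31**2 + 10*31))/(18 + 31**2 + 10*31))*(-137) = ((31*29 + (59 + 961)*(18 + 961 + 310))/(18 + 961 + 310))*(-137) = ((899 + 1020*1289)/1289)*(-137) = ((899 + 1314780)/1289)*(-137) = ((1/1289)*1315679)*(-137) = (1315679/1289)*(-137) = -180248023/1289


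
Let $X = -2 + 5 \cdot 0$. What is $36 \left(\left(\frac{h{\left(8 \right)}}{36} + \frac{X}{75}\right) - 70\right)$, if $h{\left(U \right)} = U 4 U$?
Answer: $- \frac{56624}{25} \approx -2265.0$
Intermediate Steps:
$h{\left(U \right)} = 4 U^{2}$ ($h{\left(U \right)} = 4 U U = 4 U^{2}$)
$X = -2$ ($X = -2 + 0 = -2$)
$36 \left(\left(\frac{h{\left(8 \right)}}{36} + \frac{X}{75}\right) - 70\right) = 36 \left(\left(\frac{4 \cdot 8^{2}}{36} - \frac{2}{75}\right) - 70\right) = 36 \left(\left(4 \cdot 64 \cdot \frac{1}{36} - \frac{2}{75}\right) - 70\right) = 36 \left(\left(256 \cdot \frac{1}{36} - \frac{2}{75}\right) - 70\right) = 36 \left(\left(\frac{64}{9} - \frac{2}{75}\right) - 70\right) = 36 \left(\frac{1594}{225} - 70\right) = 36 \left(- \frac{14156}{225}\right) = - \frac{56624}{25}$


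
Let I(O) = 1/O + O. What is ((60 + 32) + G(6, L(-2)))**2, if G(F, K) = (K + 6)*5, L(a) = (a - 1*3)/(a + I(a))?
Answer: 1317904/81 ≈ 16270.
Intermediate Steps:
I(O) = O + 1/O (I(O) = 1/O + O = O + 1/O)
L(a) = (-3 + a)/(1/a + 2*a) (L(a) = (a - 1*3)/(a + (a + 1/a)) = (a - 3)/(1/a + 2*a) = (-3 + a)/(1/a + 2*a))
G(F, K) = 30 + 5*K (G(F, K) = (6 + K)*5 = 30 + 5*K)
((60 + 32) + G(6, L(-2)))**2 = ((60 + 32) + (30 + 5*(-2*(-3 - 2)/(1 + 2*(-2)**2))))**2 = (92 + (30 + 5*(-2*(-5)/(1 + 2*4))))**2 = (92 + (30 + 5*(-2*(-5)/(1 + 8))))**2 = (92 + (30 + 5*(-2*(-5)/9)))**2 = (92 + (30 + 5*(-2*1/9*(-5))))**2 = (92 + (30 + 5*(10/9)))**2 = (92 + (30 + 50/9))**2 = (92 + 320/9)**2 = (1148/9)**2 = 1317904/81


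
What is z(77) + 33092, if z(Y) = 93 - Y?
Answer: 33108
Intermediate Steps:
z(77) + 33092 = (93 - 1*77) + 33092 = (93 - 77) + 33092 = 16 + 33092 = 33108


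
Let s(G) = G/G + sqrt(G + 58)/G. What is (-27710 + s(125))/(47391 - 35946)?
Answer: -27709/11445 + sqrt(183)/1430625 ≈ -2.4210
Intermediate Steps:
s(G) = 1 + sqrt(58 + G)/G
(-27710 + s(125))/(47391 - 35946) = (-27710 + (125 + sqrt(58 + 125))/125)/(47391 - 35946) = (-27710 + (125 + sqrt(183))/125)/11445 = (-27710 + (1 + sqrt(183)/125))*(1/11445) = (-27709 + sqrt(183)/125)*(1/11445) = -27709/11445 + sqrt(183)/1430625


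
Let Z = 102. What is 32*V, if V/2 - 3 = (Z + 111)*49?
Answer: 668160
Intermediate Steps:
V = 20880 (V = 6 + 2*((102 + 111)*49) = 6 + 2*(213*49) = 6 + 2*10437 = 6 + 20874 = 20880)
32*V = 32*20880 = 668160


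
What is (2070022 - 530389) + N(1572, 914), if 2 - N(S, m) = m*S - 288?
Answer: 103115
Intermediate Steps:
N(S, m) = 290 - S*m (N(S, m) = 2 - (m*S - 288) = 2 - (S*m - 288) = 2 - (-288 + S*m) = 2 + (288 - S*m) = 290 - S*m)
(2070022 - 530389) + N(1572, 914) = (2070022 - 530389) + (290 - 1*1572*914) = 1539633 + (290 - 1436808) = 1539633 - 1436518 = 103115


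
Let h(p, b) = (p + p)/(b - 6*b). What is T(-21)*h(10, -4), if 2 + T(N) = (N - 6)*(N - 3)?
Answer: 646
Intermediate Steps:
h(p, b) = -2*p/(5*b) (h(p, b) = (2*p)/((-5*b)) = (2*p)*(-1/(5*b)) = -2*p/(5*b))
T(N) = -2 + (-6 + N)*(-3 + N) (T(N) = -2 + (N - 6)*(N - 3) = -2 + (-6 + N)*(-3 + N))
T(-21)*h(10, -4) = (16 + (-21)**2 - 9*(-21))*(-2/5*10/(-4)) = (16 + 441 + 189)*(-2/5*10*(-1/4)) = 646*1 = 646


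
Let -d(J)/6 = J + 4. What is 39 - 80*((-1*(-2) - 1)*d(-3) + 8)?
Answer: -121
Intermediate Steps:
d(J) = -24 - 6*J (d(J) = -6*(J + 4) = -6*(4 + J) = -24 - 6*J)
39 - 80*((-1*(-2) - 1)*d(-3) + 8) = 39 - 80*((-1*(-2) - 1)*(-24 - 6*(-3)) + 8) = 39 - 80*((2 - 1)*(-24 + 18) + 8) = 39 - 80*(1*(-6) + 8) = 39 - 80*(-6 + 8) = 39 - 80*2 = 39 - 160 = -121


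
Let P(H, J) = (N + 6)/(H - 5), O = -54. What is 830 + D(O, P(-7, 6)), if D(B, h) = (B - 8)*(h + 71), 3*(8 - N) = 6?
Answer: -3510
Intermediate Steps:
N = 6 (N = 8 - 1/3*6 = 8 - 2 = 6)
P(H, J) = 12/(-5 + H) (P(H, J) = (6 + 6)/(H - 5) = 12/(-5 + H))
D(B, h) = (-8 + B)*(71 + h)
830 + D(O, P(-7, 6)) = 830 + (-568 - 96/(-5 - 7) + 71*(-54) - 648/(-5 - 7)) = 830 + (-568 - 96/(-12) - 3834 - 648/(-12)) = 830 + (-568 - 96*(-1)/12 - 3834 - 648*(-1)/12) = 830 + (-568 - 8*(-1) - 3834 - 54*(-1)) = 830 + (-568 + 8 - 3834 + 54) = 830 - 4340 = -3510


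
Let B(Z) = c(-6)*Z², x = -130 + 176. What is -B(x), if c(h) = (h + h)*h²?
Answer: 914112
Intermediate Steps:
x = 46
c(h) = 2*h³ (c(h) = (2*h)*h² = 2*h³)
B(Z) = -432*Z² (B(Z) = (2*(-6)³)*Z² = (2*(-216))*Z² = -432*Z²)
-B(x) = -(-432)*46² = -(-432)*2116 = -1*(-914112) = 914112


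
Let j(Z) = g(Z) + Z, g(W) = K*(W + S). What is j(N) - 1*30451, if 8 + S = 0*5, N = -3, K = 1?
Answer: -30465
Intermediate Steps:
S = -8 (S = -8 + 0*5 = -8 + 0 = -8)
g(W) = -8 + W (g(W) = 1*(W - 8) = 1*(-8 + W) = -8 + W)
j(Z) = -8 + 2*Z (j(Z) = (-8 + Z) + Z = -8 + 2*Z)
j(N) - 1*30451 = (-8 + 2*(-3)) - 1*30451 = (-8 - 6) - 30451 = -14 - 30451 = -30465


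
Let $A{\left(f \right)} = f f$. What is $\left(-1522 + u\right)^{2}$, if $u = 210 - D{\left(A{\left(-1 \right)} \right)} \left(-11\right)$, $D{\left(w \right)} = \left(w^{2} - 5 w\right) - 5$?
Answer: $1990921$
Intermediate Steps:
$A{\left(f \right)} = f^{2}$
$D{\left(w \right)} = -5 + w^{2} - 5 w$
$u = 111$ ($u = 210 - \left(-5 + \left(\left(-1\right)^{2}\right)^{2} - 5 \left(-1\right)^{2}\right) \left(-11\right) = 210 - \left(-5 + 1^{2} - 5\right) \left(-11\right) = 210 - \left(-5 + 1 - 5\right) \left(-11\right) = 210 - \left(-9\right) \left(-11\right) = 210 - 99 = 111$)
$\left(-1522 + u\right)^{2} = \left(-1522 + 111\right)^{2} = \left(-1411\right)^{2} = 1990921$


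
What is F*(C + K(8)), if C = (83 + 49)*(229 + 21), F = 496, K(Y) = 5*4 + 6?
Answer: 16380896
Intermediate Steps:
K(Y) = 26 (K(Y) = 20 + 6 = 26)
C = 33000 (C = 132*250 = 33000)
F*(C + K(8)) = 496*(33000 + 26) = 496*33026 = 16380896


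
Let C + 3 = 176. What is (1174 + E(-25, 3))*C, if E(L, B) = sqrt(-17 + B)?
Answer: 203102 + 173*I*sqrt(14) ≈ 2.031e+5 + 647.31*I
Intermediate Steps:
C = 173 (C = -3 + 176 = 173)
(1174 + E(-25, 3))*C = (1174 + sqrt(-17 + 3))*173 = (1174 + sqrt(-14))*173 = (1174 + I*sqrt(14))*173 = 203102 + 173*I*sqrt(14)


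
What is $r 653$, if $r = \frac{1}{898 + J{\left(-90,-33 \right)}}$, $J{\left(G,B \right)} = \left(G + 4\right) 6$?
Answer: $\frac{653}{382} \approx 1.7094$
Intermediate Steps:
$J{\left(G,B \right)} = 24 + 6 G$ ($J{\left(G,B \right)} = \left(4 + G\right) 6 = 24 + 6 G$)
$r = \frac{1}{382}$ ($r = \frac{1}{898 + \left(24 + 6 \left(-90\right)\right)} = \frac{1}{898 + \left(24 - 540\right)} = \frac{1}{898 - 516} = \frac{1}{382} \approx 0.0026178$)
$r 653 = \frac{1}{382} \cdot 653 = \frac{653}{382}$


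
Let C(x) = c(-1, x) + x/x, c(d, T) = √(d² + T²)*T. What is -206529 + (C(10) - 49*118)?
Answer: -212310 + 10*√101 ≈ -2.1221e+5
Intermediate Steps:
c(d, T) = T*√(T² + d²) (c(d, T) = √(T² + d²)*T = T*√(T² + d²))
C(x) = 1 + x*√(1 + x²) (C(x) = x*√(x² + (-1)²) + x/x = x*√(x² + 1) + 1 = x*√(1 + x²) + 1 = 1 + x*√(1 + x²))
-206529 + (C(10) - 49*118) = -206529 + ((1 + 10*√(1 + 10²)) - 49*118) = -206529 + ((1 + 10*√(1 + 100)) - 5782) = -206529 + ((1 + 10*√101) - 5782) = -206529 + (-5781 + 10*√101) = -212310 + 10*√101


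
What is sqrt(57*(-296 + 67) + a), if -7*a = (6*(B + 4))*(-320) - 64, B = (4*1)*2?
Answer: I*sqrt(477869)/7 ≈ 98.754*I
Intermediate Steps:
B = 8 (B = 4*2 = 8)
a = 23104/7 (a = -((6*(8 + 4))*(-320) - 64)/7 = -((6*12)*(-320) - 64)/7 = -(72*(-320) - 64)/7 = -(-23040 - 64)/7 = -1/7*(-23104) = 23104/7 ≈ 3300.6)
sqrt(57*(-296 + 67) + a) = sqrt(57*(-296 + 67) + 23104/7) = sqrt(57*(-229) + 23104/7) = sqrt(-13053 + 23104/7) = sqrt(-68267/7) = I*sqrt(477869)/7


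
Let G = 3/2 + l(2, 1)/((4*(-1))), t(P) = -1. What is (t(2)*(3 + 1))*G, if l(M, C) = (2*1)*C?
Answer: -4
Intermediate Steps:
l(M, C) = 2*C
G = 1 (G = 3/2 + (2*1)/((4*(-1))) = 3*(1/2) + 2/(-4) = 3/2 + 2*(-1/4) = 3/2 - 1/2 = 1)
(t(2)*(3 + 1))*G = -(3 + 1)*1 = -1*4*1 = -4*1 = -4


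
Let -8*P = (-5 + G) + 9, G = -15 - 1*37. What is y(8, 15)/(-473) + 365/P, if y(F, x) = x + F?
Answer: 172507/2838 ≈ 60.785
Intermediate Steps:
G = -52 (G = -15 - 37 = -52)
P = 6 (P = -((-5 - 52) + 9)/8 = -(-57 + 9)/8 = -1/8*(-48) = 6)
y(F, x) = F + x
y(8, 15)/(-473) + 365/P = (8 + 15)/(-473) + 365/6 = 23*(-1/473) + 365*(1/6) = -23/473 + 365/6 = 172507/2838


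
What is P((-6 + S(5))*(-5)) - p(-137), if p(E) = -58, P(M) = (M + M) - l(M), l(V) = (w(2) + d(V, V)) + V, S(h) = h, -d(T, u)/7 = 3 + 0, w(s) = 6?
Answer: 78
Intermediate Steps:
d(T, u) = -21 (d(T, u) = -7*(3 + 0) = -7*3 = -21)
l(V) = -15 + V (l(V) = (6 - 21) + V = -15 + V)
P(M) = 15 + M (P(M) = (M + M) - (-15 + M) = 2*M + (15 - M) = 15 + M)
P((-6 + S(5))*(-5)) - p(-137) = (15 + (-6 + 5)*(-5)) - 1*(-58) = (15 - 1*(-5)) + 58 = (15 + 5) + 58 = 20 + 58 = 78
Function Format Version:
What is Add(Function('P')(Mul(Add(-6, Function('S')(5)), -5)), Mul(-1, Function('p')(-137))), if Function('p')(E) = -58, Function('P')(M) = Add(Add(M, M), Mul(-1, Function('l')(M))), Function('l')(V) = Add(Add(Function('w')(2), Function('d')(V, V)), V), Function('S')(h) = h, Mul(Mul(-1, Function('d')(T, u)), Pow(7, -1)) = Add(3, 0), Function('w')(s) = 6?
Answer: 78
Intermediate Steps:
Function('d')(T, u) = -21 (Function('d')(T, u) = Mul(-7, Add(3, 0)) = Mul(-7, 3) = -21)
Function('l')(V) = Add(-15, V) (Function('l')(V) = Add(Add(6, -21), V) = Add(-15, V))
Function('P')(M) = Add(15, M) (Function('P')(M) = Add(Add(M, M), Mul(-1, Add(-15, M))) = Add(Mul(2, M), Add(15, Mul(-1, M))) = Add(15, M))
Add(Function('P')(Mul(Add(-6, Function('S')(5)), -5)), Mul(-1, Function('p')(-137))) = Add(Add(15, Mul(Add(-6, 5), -5)), Mul(-1, -58)) = Add(Add(15, Mul(-1, -5)), 58) = Add(Add(15, 5), 58) = Add(20, 58) = 78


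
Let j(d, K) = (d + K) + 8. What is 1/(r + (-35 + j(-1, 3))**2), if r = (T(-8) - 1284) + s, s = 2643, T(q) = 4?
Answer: 1/1988 ≈ 0.00050302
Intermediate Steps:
j(d, K) = 8 + K + d (j(d, K) = (K + d) + 8 = 8 + K + d)
r = 1363 (r = (4 - 1284) + 2643 = -1280 + 2643 = 1363)
1/(r + (-35 + j(-1, 3))**2) = 1/(1363 + (-35 + (8 + 3 - 1))**2) = 1/(1363 + (-35 + 10)**2) = 1/(1363 + (-25)**2) = 1/(1363 + 625) = 1/1988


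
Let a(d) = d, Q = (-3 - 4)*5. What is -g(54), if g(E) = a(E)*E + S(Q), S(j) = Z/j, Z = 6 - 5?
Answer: -102059/35 ≈ -2916.0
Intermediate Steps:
Z = 1
Q = -35 (Q = -7*5 = -35)
S(j) = 1/j
g(E) = -1/35 + E**2 (g(E) = E*E + 1/(-35) = E**2 - 1/35 = -1/35 + E**2)
-g(54) = -(-1/35 + 54**2) = -(-1/35 + 2916) = -1*102059/35 = -102059/35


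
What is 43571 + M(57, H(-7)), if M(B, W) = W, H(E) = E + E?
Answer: 43557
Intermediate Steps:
H(E) = 2*E
43571 + M(57, H(-7)) = 43571 + 2*(-7) = 43571 - 14 = 43557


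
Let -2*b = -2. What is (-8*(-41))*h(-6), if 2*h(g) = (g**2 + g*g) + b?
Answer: 11972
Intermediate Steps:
b = 1 (b = -1/2*(-2) = 1)
h(g) = 1/2 + g**2 (h(g) = ((g**2 + g*g) + 1)/2 = ((g**2 + g**2) + 1)/2 = (2*g**2 + 1)/2 = (1 + 2*g**2)/2 = 1/2 + g**2)
(-8*(-41))*h(-6) = (-8*(-41))*(1/2 + (-6)**2) = 328*(1/2 + 36) = 328*(73/2) = 11972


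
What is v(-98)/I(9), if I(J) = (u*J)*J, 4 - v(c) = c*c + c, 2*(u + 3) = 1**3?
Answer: 19004/405 ≈ 46.923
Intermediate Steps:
u = -5/2 (u = -3 + (1/2)*1**3 = -3 + (1/2)*1 = -3 + 1/2 = -5/2 ≈ -2.5000)
v(c) = 4 - c - c**2 (v(c) = 4 - (c*c + c) = 4 - (c**2 + c) = 4 - (c + c**2) = 4 + (-c - c**2) = 4 - c - c**2)
I(J) = -5*J**2/2 (I(J) = (-5*J/2)*J = -5*J**2/2)
v(-98)/I(9) = (4 - 1*(-98) - 1*(-98)**2)/((-5/2*9**2)) = (4 + 98 - 1*9604)/((-5/2*81)) = (4 + 98 - 9604)/(-405/2) = -9502*(-2/405) = 19004/405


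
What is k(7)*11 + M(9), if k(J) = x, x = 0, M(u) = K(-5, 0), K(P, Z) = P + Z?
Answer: -5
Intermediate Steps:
M(u) = -5 (M(u) = -5 + 0 = -5)
k(J) = 0
k(7)*11 + M(9) = 0*11 - 5 = 0 - 5 = -5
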